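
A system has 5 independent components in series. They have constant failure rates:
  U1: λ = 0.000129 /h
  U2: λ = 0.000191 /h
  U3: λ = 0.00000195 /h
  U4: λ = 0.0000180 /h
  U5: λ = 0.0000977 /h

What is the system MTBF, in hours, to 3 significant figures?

2280

Series of exponential components: λ_sys = Σ λ_i
λ_sys = 0.000129 + 0.000191 + 0.00000195 + 0.0000180 + 0.0000977 = 4.3765e-04 /h
MTBF = 1 / λ_sys = 2280 h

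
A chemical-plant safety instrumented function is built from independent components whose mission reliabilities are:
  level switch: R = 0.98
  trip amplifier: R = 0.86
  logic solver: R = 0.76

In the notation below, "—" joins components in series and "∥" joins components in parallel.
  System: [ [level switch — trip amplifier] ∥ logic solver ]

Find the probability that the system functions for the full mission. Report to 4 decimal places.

Series (level switch and trip amplifier): 0.980000 × 0.860000 = 0.842800
Parallel ([0.842800] and logic solver): 1 − (1 − 0.842800)(1 − 0.760000) = 0.9623

0.9623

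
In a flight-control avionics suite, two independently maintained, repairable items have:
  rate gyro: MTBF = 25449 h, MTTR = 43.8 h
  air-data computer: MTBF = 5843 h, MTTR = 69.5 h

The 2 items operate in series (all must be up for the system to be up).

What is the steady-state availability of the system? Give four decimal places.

A(rate gyro) = MTBF/(MTBF+MTTR) = 25449/(25449+43.8) = 0.998282
A(air-data computer) = MTBF/(MTBF+MTTR) = 5843/(5843+69.5) = 0.988245
Series availability: 0.998282 × 0.988245 = 0.9865

0.9865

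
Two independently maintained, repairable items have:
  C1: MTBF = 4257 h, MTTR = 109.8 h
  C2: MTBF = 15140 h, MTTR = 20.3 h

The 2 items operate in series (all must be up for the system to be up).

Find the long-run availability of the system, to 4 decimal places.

A(C1) = MTBF/(MTBF+MTTR) = 4257/(4257+109.8) = 0.974856
A(C2) = MTBF/(MTBF+MTTR) = 15140/(15140+20.3) = 0.998661
Series availability: 0.974856 × 0.998661 = 0.9736

0.9736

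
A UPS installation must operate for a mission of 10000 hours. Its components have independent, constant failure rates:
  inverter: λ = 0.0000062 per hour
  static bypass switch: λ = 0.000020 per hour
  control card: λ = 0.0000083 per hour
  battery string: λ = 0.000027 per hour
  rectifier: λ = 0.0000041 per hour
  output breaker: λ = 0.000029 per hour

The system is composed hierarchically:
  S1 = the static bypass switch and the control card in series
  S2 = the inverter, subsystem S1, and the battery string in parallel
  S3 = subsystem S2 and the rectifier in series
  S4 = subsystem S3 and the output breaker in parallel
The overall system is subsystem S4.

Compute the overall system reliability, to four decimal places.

R(inverter) = exp(−0.0000062 × 10000) = 0.939883
R(static bypass switch) = exp(−0.000020 × 10000) = 0.818731
R(control card) = exp(−0.0000083 × 10000) = 0.920351
R(battery string) = exp(−0.000027 × 10000) = 0.763379
R(rectifier) = exp(−0.0000041 × 10000) = 0.959829
R(output breaker) = exp(−0.000029 × 10000) = 0.748264
Series (static bypass switch and control card): 0.818731 × 0.920351 = 0.753520
Parallel (inverter, [0.753520], and battery string): 1 − (1 − 0.939883)(1 − 0.753520)(1 − 0.763379) = 0.996494
Series ([0.996494] and rectifier): 0.996494 × 0.959829 = 0.956464
Parallel ([0.956464] and output breaker): 1 − (1 − 0.956464)(1 − 0.748264) = 0.9890

0.9890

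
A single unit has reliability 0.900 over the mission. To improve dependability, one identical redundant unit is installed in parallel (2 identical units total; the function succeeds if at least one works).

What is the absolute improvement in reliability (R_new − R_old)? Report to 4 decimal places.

R_before = 0.900
R_after = 1 − (1 − 0.900)^2 = 0.9900
ΔR = 0.9900 − 0.900 = 0.0900

0.0900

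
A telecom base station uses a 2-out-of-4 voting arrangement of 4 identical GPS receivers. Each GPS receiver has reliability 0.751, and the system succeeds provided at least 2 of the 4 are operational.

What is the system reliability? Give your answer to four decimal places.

0.9498

R = Σ_{i=2}^{4} C(4,i) p^i (1−p)^{4−i} with p = 0.751
C(4,2)·0.751^2·0.249^2 = 0.209812
C(4,3)·0.751^3·0.249^1 = 0.421870
C(4,4)·0.751^4·0.249^0 = 0.318097
Sum = 0.9498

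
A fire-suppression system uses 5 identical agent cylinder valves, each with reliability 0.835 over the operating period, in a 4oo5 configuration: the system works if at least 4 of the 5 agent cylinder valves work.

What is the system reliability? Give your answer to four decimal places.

R = Σ_{i=4}^{5} C(5,i) p^i (1−p)^{5−i} with p = 0.835
C(5,4)·0.835^4·0.165^1 = 0.401051
C(5,5)·0.835^5·0.165^0 = 0.405912
Sum = 0.8070

0.8070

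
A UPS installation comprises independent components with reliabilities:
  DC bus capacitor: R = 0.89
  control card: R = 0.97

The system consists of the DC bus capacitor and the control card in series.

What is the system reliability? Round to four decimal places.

0.8633

Series (DC bus capacitor and control card): 0.890000 × 0.970000 = 0.8633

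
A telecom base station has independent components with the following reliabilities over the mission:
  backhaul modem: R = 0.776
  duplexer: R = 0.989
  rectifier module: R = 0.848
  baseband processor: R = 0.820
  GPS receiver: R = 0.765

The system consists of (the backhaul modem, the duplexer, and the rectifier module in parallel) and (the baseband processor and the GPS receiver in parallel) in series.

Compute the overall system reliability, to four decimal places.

0.9573

Parallel (backhaul modem, duplexer, and rectifier module): 1 − (1 − 0.776000)(1 − 0.989000)(1 − 0.848000) = 0.999625
Parallel (baseband processor and GPS receiver): 1 − (1 − 0.820000)(1 − 0.765000) = 0.957700
Series ([0.999625] and [0.957700]): 0.999625 × 0.957700 = 0.9573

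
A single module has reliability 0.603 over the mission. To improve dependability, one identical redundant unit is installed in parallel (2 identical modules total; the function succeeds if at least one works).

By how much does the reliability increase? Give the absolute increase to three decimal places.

0.239

R_before = 0.603
R_after = 1 − (1 − 0.603)^2 = 0.842
ΔR = 0.842 − 0.603 = 0.239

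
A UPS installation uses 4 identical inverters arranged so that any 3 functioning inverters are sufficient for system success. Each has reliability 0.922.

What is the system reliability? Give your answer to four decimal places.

0.9672

R = Σ_{i=3}^{4} C(4,i) p^i (1−p)^{4−i} with p = 0.922
C(4,3)·0.922^3·0.078^1 = 0.244539
C(4,4)·0.922^4·0.078^0 = 0.722643
Sum = 0.9672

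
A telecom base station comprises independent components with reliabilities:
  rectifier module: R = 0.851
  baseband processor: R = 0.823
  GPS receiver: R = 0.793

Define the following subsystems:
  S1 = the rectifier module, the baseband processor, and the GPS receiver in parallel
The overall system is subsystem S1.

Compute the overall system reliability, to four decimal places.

0.9945

Parallel (rectifier module, baseband processor, and GPS receiver): 1 − (1 − 0.851000)(1 − 0.823000)(1 − 0.793000) = 0.9945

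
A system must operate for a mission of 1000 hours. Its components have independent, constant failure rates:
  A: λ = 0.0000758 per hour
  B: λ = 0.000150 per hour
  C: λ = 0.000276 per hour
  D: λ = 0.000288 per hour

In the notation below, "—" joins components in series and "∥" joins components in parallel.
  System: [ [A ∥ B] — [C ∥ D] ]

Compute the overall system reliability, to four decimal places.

0.9301

R(A) = exp(−0.0000758 × 1000) = 0.927002
R(B) = exp(−0.000150 × 1000) = 0.860708
R(C) = exp(−0.000276 × 1000) = 0.758813
R(D) = exp(−0.000288 × 1000) = 0.749762
Parallel (A and B): 1 − (1 − 0.927002)(1 − 0.860708) = 0.989832
Parallel (C and D): 1 − (1 − 0.758813)(1 − 0.749762) = 0.939646
Series ([0.989832] and [0.939646]): 0.989832 × 0.939646 = 0.9301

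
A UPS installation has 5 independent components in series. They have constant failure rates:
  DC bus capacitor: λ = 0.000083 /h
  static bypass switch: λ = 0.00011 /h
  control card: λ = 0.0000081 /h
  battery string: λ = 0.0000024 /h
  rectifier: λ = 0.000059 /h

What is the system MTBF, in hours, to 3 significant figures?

Series of exponential components: λ_sys = Σ λ_i
λ_sys = 0.000083 + 0.00011 + 0.0000081 + 0.0000024 + 0.000059 = 2.6250e-04 /h
MTBF = 1 / λ_sys = 3810 h

3810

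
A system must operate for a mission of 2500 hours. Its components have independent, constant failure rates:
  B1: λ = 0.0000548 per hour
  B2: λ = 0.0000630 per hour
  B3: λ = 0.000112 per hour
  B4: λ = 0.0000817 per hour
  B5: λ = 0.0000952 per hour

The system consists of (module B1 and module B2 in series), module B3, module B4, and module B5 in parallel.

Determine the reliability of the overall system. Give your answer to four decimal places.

0.9976

R(B1) = exp(−0.0000548 × 2500) = 0.871970
R(B2) = exp(−0.0000630 × 2500) = 0.854277
R(B3) = exp(−0.000112 × 2500) = 0.755784
R(B4) = exp(−0.0000817 × 2500) = 0.815259
R(B5) = exp(−0.0000952 × 2500) = 0.788203
Series (B1 and B2): 0.871970 × 0.854277 = 0.744904
Parallel ([0.744904], B3, B4, and B5): 1 − (1 − 0.744904)(1 − 0.755784)(1 − 0.815259)(1 − 0.788203) = 0.9976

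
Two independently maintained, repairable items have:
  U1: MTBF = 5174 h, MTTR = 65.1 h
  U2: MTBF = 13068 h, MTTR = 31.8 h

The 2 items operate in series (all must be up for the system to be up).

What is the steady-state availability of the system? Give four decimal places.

0.9852

A(U1) = MTBF/(MTBF+MTTR) = 5174/(5174+65.1) = 0.987574
A(U2) = MTBF/(MTBF+MTTR) = 13068/(13068+31.8) = 0.997572
Series availability: 0.987574 × 0.997572 = 0.9852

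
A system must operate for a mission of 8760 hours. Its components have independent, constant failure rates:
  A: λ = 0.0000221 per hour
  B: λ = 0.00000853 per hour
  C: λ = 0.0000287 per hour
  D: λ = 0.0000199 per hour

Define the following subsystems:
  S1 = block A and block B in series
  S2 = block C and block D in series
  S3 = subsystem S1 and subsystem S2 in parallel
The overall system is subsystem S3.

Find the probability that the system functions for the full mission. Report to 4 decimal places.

0.9184

R(A) = exp(−0.0000221 × 8760) = 0.823991
R(B) = exp(−0.00000853 × 8760) = 0.928001
R(C) = exp(−0.0000287 × 8760) = 0.777702
R(D) = exp(−0.0000199 × 8760) = 0.840025
Series (A and B): 0.823991 × 0.928001 = 0.764664
Series (C and D): 0.777702 × 0.840025 = 0.653289
Parallel ([0.764664] and [0.653289]): 1 − (1 − 0.764664)(1 − 0.653289) = 0.9184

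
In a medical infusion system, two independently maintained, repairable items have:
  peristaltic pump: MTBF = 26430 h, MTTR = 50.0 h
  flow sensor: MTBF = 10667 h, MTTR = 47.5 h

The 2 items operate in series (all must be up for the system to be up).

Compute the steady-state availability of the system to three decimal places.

A(peristaltic pump) = MTBF/(MTBF+MTTR) = 26430/(26430+50.0) = 0.998112
A(flow sensor) = MTBF/(MTBF+MTTR) = 10667/(10667+47.5) = 0.995567
Series availability: 0.998112 × 0.995567 = 0.994

0.994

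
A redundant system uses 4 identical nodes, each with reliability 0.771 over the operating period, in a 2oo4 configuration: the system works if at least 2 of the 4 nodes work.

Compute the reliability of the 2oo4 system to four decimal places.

0.9602

R = Σ_{i=2}^{4} C(4,i) p^i (1−p)^{4−i} with p = 0.771
C(4,2)·0.771^2·0.229^2 = 0.187038
C(4,3)·0.771^3·0.229^1 = 0.419816
C(4,4)·0.771^4·0.229^0 = 0.353360
Sum = 0.9602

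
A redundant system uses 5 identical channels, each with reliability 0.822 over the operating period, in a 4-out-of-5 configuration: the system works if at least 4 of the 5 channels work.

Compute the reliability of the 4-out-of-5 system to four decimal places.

R = Σ_{i=4}^{5} C(5,i) p^i (1−p)^{5−i} with p = 0.822
C(5,4)·0.822^4·0.178^1 = 0.406328
C(5,5)·0.822^5·0.178^0 = 0.375283
Sum = 0.7816

0.7816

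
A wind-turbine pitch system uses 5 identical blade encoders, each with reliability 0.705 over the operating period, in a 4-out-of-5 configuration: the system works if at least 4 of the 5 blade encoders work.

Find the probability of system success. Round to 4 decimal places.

0.5385

R = Σ_{i=4}^{5} C(5,i) p^i (1−p)^{5−i} with p = 0.705
C(5,4)·0.705^4·0.295^1 = 0.364375
C(5,5)·0.705^5·0.295^0 = 0.174159
Sum = 0.5385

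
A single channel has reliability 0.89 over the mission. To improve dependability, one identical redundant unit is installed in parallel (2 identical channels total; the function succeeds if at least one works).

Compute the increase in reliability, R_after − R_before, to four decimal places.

R_before = 0.89
R_after = 1 − (1 − 0.89)^2 = 0.9879
ΔR = 0.9879 − 0.89 = 0.0979

0.0979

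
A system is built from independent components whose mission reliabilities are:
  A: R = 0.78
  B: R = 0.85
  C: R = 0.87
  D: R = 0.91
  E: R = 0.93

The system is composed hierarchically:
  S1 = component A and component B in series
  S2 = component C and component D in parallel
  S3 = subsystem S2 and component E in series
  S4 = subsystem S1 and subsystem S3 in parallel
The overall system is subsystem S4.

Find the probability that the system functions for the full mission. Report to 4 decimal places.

Series (A and B): 0.780000 × 0.850000 = 0.663000
Parallel (C and D): 1 − (1 − 0.870000)(1 − 0.910000) = 0.988300
Series ([0.988300] and E): 0.988300 × 0.930000 = 0.919119
Parallel ([0.663000] and [0.919119]): 1 − (1 − 0.663000)(1 − 0.919119) = 0.9727

0.9727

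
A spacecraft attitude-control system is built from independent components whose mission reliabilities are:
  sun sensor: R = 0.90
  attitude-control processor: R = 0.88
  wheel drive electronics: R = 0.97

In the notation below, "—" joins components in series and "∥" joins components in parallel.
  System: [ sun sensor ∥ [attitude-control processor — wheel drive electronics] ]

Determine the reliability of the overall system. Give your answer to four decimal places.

0.9854

Series (attitude-control processor and wheel drive electronics): 0.880000 × 0.970000 = 0.853600
Parallel (sun sensor and [0.853600]): 1 − (1 − 0.900000)(1 − 0.853600) = 0.9854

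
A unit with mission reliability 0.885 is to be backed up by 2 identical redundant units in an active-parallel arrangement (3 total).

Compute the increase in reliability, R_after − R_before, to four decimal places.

R_before = 0.885
R_after = 1 − (1 − 0.885)^3 = 0.9985
ΔR = 0.9985 − 0.885 = 0.1135

0.1135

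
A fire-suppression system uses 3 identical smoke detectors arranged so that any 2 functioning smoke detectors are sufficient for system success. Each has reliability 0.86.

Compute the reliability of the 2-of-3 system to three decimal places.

R = Σ_{i=2}^{3} C(3,i) p^i (1−p)^{3−i} with p = 0.86
C(3,2)·0.86^2·0.14^1 = 0.31063
C(3,3)·0.86^3·0.14^0 = 0.63606
Sum = 0.947

0.947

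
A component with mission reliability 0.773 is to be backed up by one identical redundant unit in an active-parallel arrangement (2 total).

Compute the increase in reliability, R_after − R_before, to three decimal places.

R_before = 0.773
R_after = 1 − (1 − 0.773)^2 = 0.948
ΔR = 0.948 − 0.773 = 0.175

0.175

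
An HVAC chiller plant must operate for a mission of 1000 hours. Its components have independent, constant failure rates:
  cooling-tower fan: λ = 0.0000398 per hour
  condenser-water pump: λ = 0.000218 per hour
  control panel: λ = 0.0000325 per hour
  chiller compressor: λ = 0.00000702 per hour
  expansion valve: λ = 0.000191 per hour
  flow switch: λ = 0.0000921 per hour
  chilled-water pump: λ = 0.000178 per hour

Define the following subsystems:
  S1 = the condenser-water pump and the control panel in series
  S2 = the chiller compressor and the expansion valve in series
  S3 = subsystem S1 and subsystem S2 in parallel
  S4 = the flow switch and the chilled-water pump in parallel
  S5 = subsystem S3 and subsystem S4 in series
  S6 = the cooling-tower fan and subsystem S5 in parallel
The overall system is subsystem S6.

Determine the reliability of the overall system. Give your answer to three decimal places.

R(cooling-tower fan) = exp(−0.0000398 × 1000) = 0.96098
R(condenser-water pump) = exp(−0.000218 × 1000) = 0.80413
R(control panel) = exp(−0.0000325 × 1000) = 0.96802
R(chiller compressor) = exp(−0.00000702 × 1000) = 0.99300
R(expansion valve) = exp(−0.000191 × 1000) = 0.82613
R(flow switch) = exp(−0.0000921 × 1000) = 0.91201
R(chilled-water pump) = exp(−0.000178 × 1000) = 0.83694
Series (condenser-water pump and control panel): 0.80413 × 0.96802 = 0.77841
Series (chiller compressor and expansion valve): 0.99300 × 0.82613 = 0.82035
Parallel ([0.77841] and [0.82035]): 1 − (1 − 0.77841)(1 − 0.82035) = 0.96019
Parallel (flow switch and chilled-water pump): 1 − (1 − 0.91201)(1 − 0.83694) = 0.98565
Series ([0.96019] and [0.98565]): 0.96019 × 0.98565 = 0.94641
Parallel (cooling-tower fan and [0.94641]): 1 − (1 − 0.96098)(1 − 0.94641) = 0.998

0.998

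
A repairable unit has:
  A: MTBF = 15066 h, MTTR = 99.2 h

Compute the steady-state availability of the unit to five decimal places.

0.99346

A(A) = MTBF/(MTBF+MTTR) = 15066/(15066+99.2) = 0.99346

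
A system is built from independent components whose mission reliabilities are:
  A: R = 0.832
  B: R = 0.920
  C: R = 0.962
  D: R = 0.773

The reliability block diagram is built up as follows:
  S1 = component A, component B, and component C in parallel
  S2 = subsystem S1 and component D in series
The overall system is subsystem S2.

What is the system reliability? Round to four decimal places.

Parallel (A, B, and C): 1 − (1 − 0.832000)(1 − 0.920000)(1 − 0.962000) = 0.999489
Series ([0.999489] and D): 0.999489 × 0.773000 = 0.7726

0.7726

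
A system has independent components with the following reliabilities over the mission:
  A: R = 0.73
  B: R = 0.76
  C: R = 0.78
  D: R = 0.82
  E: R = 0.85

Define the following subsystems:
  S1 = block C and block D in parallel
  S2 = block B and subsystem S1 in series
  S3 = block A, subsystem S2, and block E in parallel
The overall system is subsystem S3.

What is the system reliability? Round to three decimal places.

0.989

Parallel (C and D): 1 − (1 − 0.78000)(1 − 0.82000) = 0.96040
Series (B and [0.96040]): 0.76000 × 0.96040 = 0.72990
Parallel (A, [0.72990], and E): 1 − (1 − 0.73000)(1 − 0.72990)(1 − 0.85000) = 0.989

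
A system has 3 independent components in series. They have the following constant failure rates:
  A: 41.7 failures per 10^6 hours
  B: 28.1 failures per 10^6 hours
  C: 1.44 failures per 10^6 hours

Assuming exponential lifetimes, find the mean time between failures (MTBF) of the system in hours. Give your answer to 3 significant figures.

Series of exponential components: λ_sys = Σ λ_i
λ_sys = 0.0000417 + 0.0000281 + 0.00000144 = 7.1240e-05 /h
MTBF = 1 / λ_sys = 14000 h

14000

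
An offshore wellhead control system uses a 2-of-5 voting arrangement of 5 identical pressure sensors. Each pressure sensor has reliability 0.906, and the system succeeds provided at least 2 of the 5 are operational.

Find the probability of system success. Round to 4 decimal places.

0.9996

R = Σ_{i=2}^{5} C(5,i) p^i (1−p)^{5−i} with p = 0.906
C(5,2)·0.906^2·0.094^3 = 0.006818
C(5,3)·0.906^3·0.094^2 = 0.065711
C(5,4)·0.906^4·0.094^1 = 0.316673
C(5,5)·0.906^5·0.094^0 = 0.610437
Sum = 0.9996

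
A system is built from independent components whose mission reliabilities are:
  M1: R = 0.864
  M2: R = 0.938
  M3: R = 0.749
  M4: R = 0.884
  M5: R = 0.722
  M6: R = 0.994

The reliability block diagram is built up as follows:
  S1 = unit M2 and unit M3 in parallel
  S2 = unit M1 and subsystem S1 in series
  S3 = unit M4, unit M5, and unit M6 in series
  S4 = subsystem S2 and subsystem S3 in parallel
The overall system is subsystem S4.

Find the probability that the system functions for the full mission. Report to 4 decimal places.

Parallel (M2 and M3): 1 − (1 − 0.938000)(1 − 0.749000) = 0.984438
Series (M1 and [0.984438]): 0.864000 × 0.984438 = 0.850554
Series (M4, M5, and M6): 0.884000 × 0.722000 × 0.994000 = 0.634419
Parallel ([0.850554] and [0.634419]): 1 − (1 − 0.850554)(1 − 0.634419) = 0.9454

0.9454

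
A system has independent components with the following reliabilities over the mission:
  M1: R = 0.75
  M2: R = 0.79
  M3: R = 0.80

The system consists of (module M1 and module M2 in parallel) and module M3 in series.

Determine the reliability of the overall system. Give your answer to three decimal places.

0.758

Parallel (M1 and M2): 1 − (1 − 0.75000)(1 − 0.79000) = 0.94750
Series ([0.94750] and M3): 0.94750 × 0.80000 = 0.758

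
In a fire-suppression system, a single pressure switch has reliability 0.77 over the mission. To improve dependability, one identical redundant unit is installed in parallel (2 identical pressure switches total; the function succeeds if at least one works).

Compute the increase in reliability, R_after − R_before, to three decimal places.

0.177

R_before = 0.77
R_after = 1 − (1 − 0.77)^2 = 0.947
ΔR = 0.947 − 0.77 = 0.177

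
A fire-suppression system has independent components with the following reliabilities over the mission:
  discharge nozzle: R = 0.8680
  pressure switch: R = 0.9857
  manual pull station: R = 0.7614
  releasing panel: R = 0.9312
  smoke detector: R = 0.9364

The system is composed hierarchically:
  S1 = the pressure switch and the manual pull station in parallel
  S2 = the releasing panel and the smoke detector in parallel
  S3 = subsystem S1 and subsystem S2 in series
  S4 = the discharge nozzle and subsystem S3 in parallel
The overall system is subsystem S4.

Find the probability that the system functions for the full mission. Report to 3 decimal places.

0.999

Parallel (pressure switch and manual pull station): 1 − (1 − 0.98570)(1 − 0.76140) = 0.99659
Parallel (releasing panel and smoke detector): 1 − (1 − 0.93120)(1 − 0.93640) = 0.99562
Series ([0.99659] and [0.99562]): 0.99659 × 0.99562 = 0.99222
Parallel (discharge nozzle and [0.99222]): 1 − (1 − 0.86800)(1 − 0.99222) = 0.999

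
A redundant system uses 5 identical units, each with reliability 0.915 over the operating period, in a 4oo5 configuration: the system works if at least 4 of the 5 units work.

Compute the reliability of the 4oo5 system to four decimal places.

R = Σ_{i=4}^{5} C(5,i) p^i (1−p)^{5−i} with p = 0.915
C(5,4)·0.915^4·0.085^1 = 0.297902
C(5,5)·0.915^5·0.085^0 = 0.641365
Sum = 0.9393

0.9393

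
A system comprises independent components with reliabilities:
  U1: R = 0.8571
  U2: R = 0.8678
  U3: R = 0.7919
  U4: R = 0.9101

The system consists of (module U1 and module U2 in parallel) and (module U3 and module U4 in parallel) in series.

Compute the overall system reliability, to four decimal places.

Parallel (U1 and U2): 1 − (1 − 0.857100)(1 − 0.867800) = 0.981109
Parallel (U3 and U4): 1 − (1 − 0.791900)(1 − 0.910100) = 0.981292
Series ([0.981109] and [0.981292]): 0.981109 × 0.981292 = 0.9628

0.9628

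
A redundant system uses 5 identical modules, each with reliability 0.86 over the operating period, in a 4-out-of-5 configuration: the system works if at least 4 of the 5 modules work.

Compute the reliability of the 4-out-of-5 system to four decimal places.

R = Σ_{i=4}^{5} C(5,i) p^i (1−p)^{5−i} with p = 0.86
C(5,4)·0.86^4·0.14^1 = 0.382906
C(5,5)·0.86^5·0.14^0 = 0.470427
Sum = 0.8533

0.8533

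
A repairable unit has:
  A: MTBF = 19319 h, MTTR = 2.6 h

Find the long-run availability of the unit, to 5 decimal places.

0.99987

A(A) = MTBF/(MTBF+MTTR) = 19319/(19319+2.6) = 0.99987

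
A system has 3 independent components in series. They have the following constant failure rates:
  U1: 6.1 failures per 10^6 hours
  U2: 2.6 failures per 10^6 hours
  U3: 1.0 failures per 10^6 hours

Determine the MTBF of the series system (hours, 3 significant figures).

Series of exponential components: λ_sys = Σ λ_i
λ_sys = 0.0000061 + 0.0000026 + 0.0000010 = 9.7000e-06 /h
MTBF = 1 / λ_sys = 103000 h

103000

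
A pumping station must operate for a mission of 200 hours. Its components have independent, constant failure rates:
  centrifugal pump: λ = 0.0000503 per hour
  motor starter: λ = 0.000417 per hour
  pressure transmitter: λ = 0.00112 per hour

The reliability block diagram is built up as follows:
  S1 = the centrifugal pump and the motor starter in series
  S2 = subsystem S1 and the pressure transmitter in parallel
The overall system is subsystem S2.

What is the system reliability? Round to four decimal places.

R(centrifugal pump) = exp(−0.0000503 × 200) = 0.989990
R(motor starter) = exp(−0.000417 × 200) = 0.919983
R(pressure transmitter) = exp(−0.00112 × 200) = 0.799315
Series (centrifugal pump and motor starter): 0.989990 × 0.919983 = 0.910774
Parallel ([0.910774] and pressure transmitter): 1 − (1 − 0.910774)(1 − 0.799315) = 0.9821

0.9821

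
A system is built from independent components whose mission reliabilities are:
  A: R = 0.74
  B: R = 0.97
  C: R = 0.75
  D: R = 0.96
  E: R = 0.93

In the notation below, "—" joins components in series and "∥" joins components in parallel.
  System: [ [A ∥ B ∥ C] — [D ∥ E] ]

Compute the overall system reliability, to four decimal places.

0.9953

Parallel (A, B, and C): 1 − (1 − 0.740000)(1 − 0.970000)(1 − 0.750000) = 0.998050
Parallel (D and E): 1 − (1 − 0.960000)(1 − 0.930000) = 0.997200
Series ([0.998050] and [0.997200]): 0.998050 × 0.997200 = 0.9953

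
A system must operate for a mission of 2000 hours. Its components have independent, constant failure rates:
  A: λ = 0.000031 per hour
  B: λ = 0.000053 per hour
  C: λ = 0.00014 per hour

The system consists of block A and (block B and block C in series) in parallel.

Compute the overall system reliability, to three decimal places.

R(A) = exp(−0.000031 × 2000) = 0.93988
R(B) = exp(−0.000053 × 2000) = 0.89942
R(C) = exp(−0.00014 × 2000) = 0.75578
Series (B and C): 0.89942 × 0.75578 = 0.67976
Parallel (A and [0.67976]): 1 − (1 − 0.93988)(1 − 0.67976) = 0.981

0.981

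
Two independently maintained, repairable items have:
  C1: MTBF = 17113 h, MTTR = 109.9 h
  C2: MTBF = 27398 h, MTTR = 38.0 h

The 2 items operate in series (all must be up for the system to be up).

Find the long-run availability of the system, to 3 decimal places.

0.992

A(C1) = MTBF/(MTBF+MTTR) = 17113/(17113+109.9) = 0.993619
A(C2) = MTBF/(MTBF+MTTR) = 27398/(27398+38.0) = 0.998615
Series availability: 0.993619 × 0.998615 = 0.992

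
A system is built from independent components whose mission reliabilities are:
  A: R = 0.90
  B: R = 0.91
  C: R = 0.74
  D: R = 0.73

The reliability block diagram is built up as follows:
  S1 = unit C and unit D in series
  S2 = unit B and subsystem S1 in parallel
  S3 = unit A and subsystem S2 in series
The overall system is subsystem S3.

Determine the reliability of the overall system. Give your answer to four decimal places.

0.8628

Series (C and D): 0.740000 × 0.730000 = 0.540200
Parallel (B and [0.540200]): 1 − (1 − 0.910000)(1 − 0.540200) = 0.958618
Series (A and [0.958618]): 0.900000 × 0.958618 = 0.8628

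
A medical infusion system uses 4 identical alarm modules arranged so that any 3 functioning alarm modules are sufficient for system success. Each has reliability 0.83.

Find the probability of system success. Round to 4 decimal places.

R = Σ_{i=3}^{4} C(4,i) p^i (1−p)^{4−i} with p = 0.83
C(4,3)·0.83^3·0.17^1 = 0.388815
C(4,4)·0.83^4·0.17^0 = 0.474583
Sum = 0.8634

0.8634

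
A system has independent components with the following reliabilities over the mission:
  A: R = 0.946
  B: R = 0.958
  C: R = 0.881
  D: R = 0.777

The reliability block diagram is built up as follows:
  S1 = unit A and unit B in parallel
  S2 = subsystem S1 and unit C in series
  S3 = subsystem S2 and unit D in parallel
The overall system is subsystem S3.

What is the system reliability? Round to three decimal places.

0.973

Parallel (A and B): 1 − (1 − 0.94600)(1 − 0.95800) = 0.99773
Series ([0.99773] and C): 0.99773 × 0.88100 = 0.87900
Parallel ([0.87900] and D): 1 − (1 − 0.87900)(1 − 0.77700) = 0.973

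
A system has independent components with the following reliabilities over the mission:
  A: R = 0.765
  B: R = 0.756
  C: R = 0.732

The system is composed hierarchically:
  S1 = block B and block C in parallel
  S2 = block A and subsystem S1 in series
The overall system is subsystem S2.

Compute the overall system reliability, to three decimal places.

Parallel (B and C): 1 − (1 − 0.75600)(1 − 0.73200) = 0.93461
Series (A and [0.93461]): 0.76500 × 0.93461 = 0.715

0.715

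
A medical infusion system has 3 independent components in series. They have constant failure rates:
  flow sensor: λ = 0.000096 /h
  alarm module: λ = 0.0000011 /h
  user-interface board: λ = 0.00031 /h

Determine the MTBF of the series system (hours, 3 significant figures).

2460

Series of exponential components: λ_sys = Σ λ_i
λ_sys = 0.000096 + 0.0000011 + 0.00031 = 4.0710e-04 /h
MTBF = 1 / λ_sys = 2460 h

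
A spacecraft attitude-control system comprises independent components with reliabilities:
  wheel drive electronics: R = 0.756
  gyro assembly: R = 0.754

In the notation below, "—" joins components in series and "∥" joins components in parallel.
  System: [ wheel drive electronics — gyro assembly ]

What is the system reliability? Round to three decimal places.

Series (wheel drive electronics and gyro assembly): 0.75600 × 0.75400 = 0.570

0.570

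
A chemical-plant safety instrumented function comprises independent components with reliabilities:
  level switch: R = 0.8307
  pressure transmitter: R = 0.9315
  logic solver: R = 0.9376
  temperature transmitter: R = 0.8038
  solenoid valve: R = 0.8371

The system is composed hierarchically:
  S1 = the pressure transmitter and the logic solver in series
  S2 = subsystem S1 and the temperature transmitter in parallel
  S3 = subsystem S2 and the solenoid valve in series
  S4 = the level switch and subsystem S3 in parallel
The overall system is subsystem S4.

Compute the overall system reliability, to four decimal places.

0.9689

Series (pressure transmitter and logic solver): 0.931500 × 0.937600 = 0.873374
Parallel ([0.873374] and temperature transmitter): 1 − (1 − 0.873374)(1 − 0.803800) = 0.975156
Series ([0.975156] and solenoid valve): 0.975156 × 0.837100 = 0.816303
Parallel (level switch and [0.816303]): 1 − (1 − 0.830700)(1 − 0.816303) = 0.9689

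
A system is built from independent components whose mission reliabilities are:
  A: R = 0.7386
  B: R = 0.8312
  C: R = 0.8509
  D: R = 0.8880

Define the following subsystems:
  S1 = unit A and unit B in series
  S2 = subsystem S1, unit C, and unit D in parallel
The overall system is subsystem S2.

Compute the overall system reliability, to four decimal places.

Series (A and B): 0.738600 × 0.831200 = 0.613924
Parallel ([0.613924], C, and D): 1 − (1 − 0.613924)(1 − 0.850900)(1 − 0.888000) = 0.9936

0.9936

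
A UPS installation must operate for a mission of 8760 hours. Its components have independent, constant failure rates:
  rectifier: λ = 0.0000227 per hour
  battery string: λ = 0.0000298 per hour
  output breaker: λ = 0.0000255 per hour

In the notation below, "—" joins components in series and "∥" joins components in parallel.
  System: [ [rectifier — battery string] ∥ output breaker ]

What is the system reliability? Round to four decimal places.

R(rectifier) = exp(−0.0000227 × 8760) = 0.819671
R(battery string) = exp(−0.0000298 × 8760) = 0.770244
R(output breaker) = exp(−0.0000255 × 8760) = 0.799811
Series (rectifier and battery string): 0.819671 × 0.770244 = 0.631347
Parallel ([0.631347] and output breaker): 1 − (1 − 0.631347)(1 − 0.799811) = 0.9262

0.9262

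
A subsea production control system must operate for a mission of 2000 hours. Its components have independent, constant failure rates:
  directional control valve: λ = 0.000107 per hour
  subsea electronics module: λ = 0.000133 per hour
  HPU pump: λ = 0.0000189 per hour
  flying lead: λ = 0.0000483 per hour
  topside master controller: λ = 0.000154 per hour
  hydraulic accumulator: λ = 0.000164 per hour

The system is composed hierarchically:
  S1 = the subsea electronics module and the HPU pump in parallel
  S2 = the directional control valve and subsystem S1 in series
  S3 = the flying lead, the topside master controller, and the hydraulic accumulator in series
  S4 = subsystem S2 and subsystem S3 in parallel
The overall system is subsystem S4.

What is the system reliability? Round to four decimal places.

0.8963

R(directional control valve) = exp(−0.000107 × 2000) = 0.807348
R(subsea electronics module) = exp(−0.000133 × 2000) = 0.766439
R(HPU pump) = exp(−0.0000189 × 2000) = 0.962906
R(flying lead) = exp(−0.0000483 × 2000) = 0.907919
R(topside master controller) = exp(−0.000154 × 2000) = 0.734915
R(hydraulic accumulator) = exp(−0.000164 × 2000) = 0.720363
Parallel (subsea electronics module and HPU pump): 1 − (1 − 0.766439)(1 − 0.962906) = 0.991336
Series (directional control valve and [0.991336]): 0.807348 × 0.991336 = 0.800353
Series (flying lead, topside master controller, and hydraulic accumulator): 0.907919 × 0.734915 × 0.720363 = 0.480657
Parallel ([0.800353] and [0.480657]): 1 − (1 − 0.800353)(1 − 0.480657) = 0.8963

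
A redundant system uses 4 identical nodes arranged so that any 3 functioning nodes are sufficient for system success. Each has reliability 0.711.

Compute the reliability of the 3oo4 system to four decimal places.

R = Σ_{i=3}^{4} C(4,i) p^i (1−p)^{4−i} with p = 0.711
C(4,3)·0.711^3·0.289^1 = 0.415496
C(4,4)·0.711^4·0.289^0 = 0.255551
Sum = 0.6710

0.6710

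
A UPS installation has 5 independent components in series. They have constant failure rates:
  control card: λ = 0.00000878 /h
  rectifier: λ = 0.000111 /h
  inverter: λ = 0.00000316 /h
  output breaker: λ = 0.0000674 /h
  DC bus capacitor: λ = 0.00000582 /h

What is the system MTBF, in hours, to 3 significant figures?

5100

Series of exponential components: λ_sys = Σ λ_i
λ_sys = 0.00000878 + 0.000111 + 0.00000316 + 0.0000674 + 0.00000582 = 1.9616e-04 /h
MTBF = 1 / λ_sys = 5100 h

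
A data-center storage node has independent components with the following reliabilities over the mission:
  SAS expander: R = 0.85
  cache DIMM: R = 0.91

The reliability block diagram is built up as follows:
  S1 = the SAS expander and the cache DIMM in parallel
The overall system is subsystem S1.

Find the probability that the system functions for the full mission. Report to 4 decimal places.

0.9865

Parallel (SAS expander and cache DIMM): 1 − (1 − 0.850000)(1 − 0.910000) = 0.9865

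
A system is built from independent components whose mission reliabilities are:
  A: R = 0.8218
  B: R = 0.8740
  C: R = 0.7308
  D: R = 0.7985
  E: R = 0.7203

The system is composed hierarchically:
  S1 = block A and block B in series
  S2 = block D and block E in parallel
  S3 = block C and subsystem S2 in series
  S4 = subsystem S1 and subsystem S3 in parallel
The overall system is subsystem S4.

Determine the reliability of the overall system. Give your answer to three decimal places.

Series (A and B): 0.82180 × 0.87400 = 0.71825
Parallel (D and E): 1 − (1 − 0.79850)(1 − 0.72030) = 0.94364
Series (C and [0.94364]): 0.73080 × 0.94364 = 0.68961
Parallel ([0.71825] and [0.68961]): 1 − (1 − 0.71825)(1 − 0.68961) = 0.913

0.913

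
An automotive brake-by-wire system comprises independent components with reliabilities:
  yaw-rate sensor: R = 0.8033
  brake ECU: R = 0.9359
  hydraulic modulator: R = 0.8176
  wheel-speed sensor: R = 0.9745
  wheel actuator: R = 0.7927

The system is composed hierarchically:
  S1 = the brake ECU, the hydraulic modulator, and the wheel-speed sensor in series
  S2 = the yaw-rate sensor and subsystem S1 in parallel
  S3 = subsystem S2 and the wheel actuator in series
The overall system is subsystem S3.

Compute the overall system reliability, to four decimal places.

0.7530

Series (brake ECU, hydraulic modulator, and wheel-speed sensor): 0.935900 × 0.817600 × 0.974500 = 0.745679
Parallel (yaw-rate sensor and [0.745679]): 1 − (1 − 0.803300)(1 − 0.745679) = 0.949975
Series ([0.949975] and wheel actuator): 0.949975 × 0.792700 = 0.7530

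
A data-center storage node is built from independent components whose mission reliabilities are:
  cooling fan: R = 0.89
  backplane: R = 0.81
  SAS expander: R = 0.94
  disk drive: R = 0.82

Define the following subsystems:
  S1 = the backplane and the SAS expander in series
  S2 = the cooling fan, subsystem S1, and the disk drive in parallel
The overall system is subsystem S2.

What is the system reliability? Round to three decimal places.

Series (backplane and SAS expander): 0.81000 × 0.94000 = 0.76140
Parallel (cooling fan, [0.76140], and disk drive): 1 − (1 − 0.89000)(1 − 0.76140)(1 − 0.82000) = 0.995

0.995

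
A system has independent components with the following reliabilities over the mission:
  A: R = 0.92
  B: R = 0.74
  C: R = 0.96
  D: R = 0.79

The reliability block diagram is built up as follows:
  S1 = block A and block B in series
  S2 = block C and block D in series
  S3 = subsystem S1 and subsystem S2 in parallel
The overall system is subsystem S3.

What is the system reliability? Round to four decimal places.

Series (A and B): 0.920000 × 0.740000 = 0.680800
Series (C and D): 0.960000 × 0.790000 = 0.758400
Parallel ([0.680800] and [0.758400]): 1 − (1 − 0.680800)(1 − 0.758400) = 0.9229

0.9229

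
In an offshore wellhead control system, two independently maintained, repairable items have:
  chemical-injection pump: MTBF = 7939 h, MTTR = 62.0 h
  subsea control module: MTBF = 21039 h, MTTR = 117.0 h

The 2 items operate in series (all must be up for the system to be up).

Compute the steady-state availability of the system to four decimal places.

A(chemical-injection pump) = MTBF/(MTBF+MTTR) = 7939/(7939+62.0) = 0.992251
A(subsea control module) = MTBF/(MTBF+MTTR) = 21039/(21039+117.0) = 0.994470
Series availability: 0.992251 × 0.994470 = 0.9868

0.9868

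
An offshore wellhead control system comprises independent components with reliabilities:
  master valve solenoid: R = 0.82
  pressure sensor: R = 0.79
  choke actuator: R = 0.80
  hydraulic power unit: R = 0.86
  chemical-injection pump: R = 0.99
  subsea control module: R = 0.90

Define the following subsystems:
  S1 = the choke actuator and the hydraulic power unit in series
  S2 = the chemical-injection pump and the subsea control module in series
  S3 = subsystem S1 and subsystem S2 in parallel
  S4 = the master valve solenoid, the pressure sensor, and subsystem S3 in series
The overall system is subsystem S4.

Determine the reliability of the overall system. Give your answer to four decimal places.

0.6258

Series (choke actuator and hydraulic power unit): 0.800000 × 0.860000 = 0.688000
Series (chemical-injection pump and subsea control module): 0.990000 × 0.900000 = 0.891000
Parallel ([0.688000] and [0.891000]): 1 − (1 − 0.688000)(1 − 0.891000) = 0.965992
Series (master valve solenoid, pressure sensor, and [0.965992]): 0.820000 × 0.790000 × 0.965992 = 0.6258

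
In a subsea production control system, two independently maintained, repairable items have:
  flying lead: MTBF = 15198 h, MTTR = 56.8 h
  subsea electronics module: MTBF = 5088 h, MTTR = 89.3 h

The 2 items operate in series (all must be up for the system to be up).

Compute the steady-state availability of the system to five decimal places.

0.97909

A(flying lead) = MTBF/(MTBF+MTTR) = 15198/(15198+56.8) = 0.996277
A(subsea electronics module) = MTBF/(MTBF+MTTR) = 5088/(5088+89.3) = 0.982752
Series availability: 0.996277 × 0.982752 = 0.97909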